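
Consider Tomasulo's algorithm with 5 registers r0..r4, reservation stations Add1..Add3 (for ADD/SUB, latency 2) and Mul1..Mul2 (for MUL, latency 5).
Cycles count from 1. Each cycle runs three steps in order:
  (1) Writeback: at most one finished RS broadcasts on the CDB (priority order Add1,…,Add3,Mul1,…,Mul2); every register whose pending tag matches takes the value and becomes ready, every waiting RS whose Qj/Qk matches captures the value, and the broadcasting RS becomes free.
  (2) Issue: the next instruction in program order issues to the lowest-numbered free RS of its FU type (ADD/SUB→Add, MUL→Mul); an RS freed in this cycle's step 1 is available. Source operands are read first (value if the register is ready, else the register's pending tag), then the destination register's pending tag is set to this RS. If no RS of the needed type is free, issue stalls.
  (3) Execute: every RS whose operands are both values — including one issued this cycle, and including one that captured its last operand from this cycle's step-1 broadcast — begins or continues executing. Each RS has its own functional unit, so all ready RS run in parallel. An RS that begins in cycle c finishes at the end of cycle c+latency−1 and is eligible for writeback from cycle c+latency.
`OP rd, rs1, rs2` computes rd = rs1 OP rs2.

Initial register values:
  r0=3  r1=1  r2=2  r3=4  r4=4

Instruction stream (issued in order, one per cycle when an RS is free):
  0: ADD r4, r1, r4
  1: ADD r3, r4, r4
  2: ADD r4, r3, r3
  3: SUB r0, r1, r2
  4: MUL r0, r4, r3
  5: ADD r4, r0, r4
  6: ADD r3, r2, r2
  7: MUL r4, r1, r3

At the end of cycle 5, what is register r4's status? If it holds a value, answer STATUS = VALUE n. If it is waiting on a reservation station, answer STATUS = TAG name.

STATUS = TAG Add1

cycle 1: issue ADD r4<-Add1 // r0:3,r1:1,r2:2,r3:4,r4:Add1
cycle 2: issue ADD r3<-Add2 // r0:3,r1:1,r2:2,r3:Add2,r4:Add1
cycle 3: CDB Add1=5; issue ADD r4<-Add1 // r0:3,r1:1,r2:2,r3:Add2,r4:Add1
cycle 4: issue SUB r0<-Add3 // r0:Add3,r1:1,r2:2,r3:Add2,r4:Add1
cycle 5: CDB Add2=10; issue MUL r0<-Mul1 // r0:Mul1,r1:1,r2:2,r3:10,r4:Add1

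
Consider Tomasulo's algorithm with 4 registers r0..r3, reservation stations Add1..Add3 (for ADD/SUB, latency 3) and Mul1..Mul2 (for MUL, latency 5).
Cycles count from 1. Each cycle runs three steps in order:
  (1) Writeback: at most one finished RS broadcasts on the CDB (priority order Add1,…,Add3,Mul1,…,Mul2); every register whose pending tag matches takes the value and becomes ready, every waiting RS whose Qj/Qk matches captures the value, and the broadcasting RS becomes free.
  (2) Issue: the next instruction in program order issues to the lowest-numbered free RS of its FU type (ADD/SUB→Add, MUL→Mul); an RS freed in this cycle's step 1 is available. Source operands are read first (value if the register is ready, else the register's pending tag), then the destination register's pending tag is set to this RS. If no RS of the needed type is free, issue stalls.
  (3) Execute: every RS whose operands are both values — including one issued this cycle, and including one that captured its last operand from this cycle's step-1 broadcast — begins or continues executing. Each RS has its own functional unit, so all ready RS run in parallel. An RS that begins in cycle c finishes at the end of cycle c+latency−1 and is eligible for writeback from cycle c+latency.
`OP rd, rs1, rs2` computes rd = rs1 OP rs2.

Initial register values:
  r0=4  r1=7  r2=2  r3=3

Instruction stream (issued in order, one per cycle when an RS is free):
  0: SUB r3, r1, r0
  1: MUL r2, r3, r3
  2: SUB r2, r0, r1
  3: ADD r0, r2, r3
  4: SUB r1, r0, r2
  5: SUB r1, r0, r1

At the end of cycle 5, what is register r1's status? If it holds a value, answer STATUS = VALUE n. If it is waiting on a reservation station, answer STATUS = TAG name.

STATUS = TAG Add3

cycle 1: issue SUB r3<-Add1 // r0:4,r1:7,r2:2,r3:Add1
cycle 2: issue MUL r2<-Mul1 // r0:4,r1:7,r2:Mul1,r3:Add1
cycle 3: issue SUB r2<-Add2 // r0:4,r1:7,r2:Add2,r3:Add1
cycle 4: CDB Add1=3; issue ADD r0<-Add1 // r0:Add1,r1:7,r2:Add2,r3:3
cycle 5: issue SUB r1<-Add3 // r0:Add1,r1:Add3,r2:Add2,r3:3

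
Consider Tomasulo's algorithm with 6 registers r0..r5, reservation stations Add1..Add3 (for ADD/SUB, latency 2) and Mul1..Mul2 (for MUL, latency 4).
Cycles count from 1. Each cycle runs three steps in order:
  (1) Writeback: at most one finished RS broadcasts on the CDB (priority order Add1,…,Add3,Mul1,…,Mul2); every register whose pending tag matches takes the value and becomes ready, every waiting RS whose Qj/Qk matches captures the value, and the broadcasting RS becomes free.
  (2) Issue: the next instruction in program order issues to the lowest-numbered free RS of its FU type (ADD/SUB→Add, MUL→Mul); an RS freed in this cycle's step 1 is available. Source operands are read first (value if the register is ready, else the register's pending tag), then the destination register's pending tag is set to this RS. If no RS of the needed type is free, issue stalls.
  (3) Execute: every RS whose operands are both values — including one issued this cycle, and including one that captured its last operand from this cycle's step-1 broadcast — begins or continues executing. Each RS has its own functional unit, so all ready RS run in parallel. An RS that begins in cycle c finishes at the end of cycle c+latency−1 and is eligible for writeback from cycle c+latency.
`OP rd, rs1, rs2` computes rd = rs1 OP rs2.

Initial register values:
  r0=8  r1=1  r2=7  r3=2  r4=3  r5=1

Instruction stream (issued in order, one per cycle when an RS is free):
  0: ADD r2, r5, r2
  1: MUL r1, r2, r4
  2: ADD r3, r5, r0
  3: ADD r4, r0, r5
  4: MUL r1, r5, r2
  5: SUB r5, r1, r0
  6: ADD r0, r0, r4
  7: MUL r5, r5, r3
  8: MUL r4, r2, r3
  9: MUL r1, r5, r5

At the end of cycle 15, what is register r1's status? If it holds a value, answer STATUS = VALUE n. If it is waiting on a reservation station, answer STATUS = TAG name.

STATUS = TAG Mul2

cycle 1: issue ADD r2<-Add1 // r0:8,r1:1,r2:Add1,r3:2,r4:3,r5:1
cycle 2: issue MUL r1<-Mul1 // r0:8,r1:Mul1,r2:Add1,r3:2,r4:3,r5:1
cycle 3: CDB Add1=8; issue ADD r3<-Add1 // r0:8,r1:Mul1,r2:8,r3:Add1,r4:3,r5:1
cycle 4: issue ADD r4<-Add2 // r0:8,r1:Mul1,r2:8,r3:Add1,r4:Add2,r5:1
cycle 5: CDB Add1=9; issue MUL r1<-Mul2 // r0:8,r1:Mul2,r2:8,r3:9,r4:Add2,r5:1
cycle 6: CDB Add2=9; issue SUB r5<-Add1 // r0:8,r1:Mul2,r2:8,r3:9,r4:9,r5:Add1
cycle 7: CDB Mul1=24; issue ADD r0<-Add2 // r0:Add2,r1:Mul2,r2:8,r3:9,r4:9,r5:Add1
cycle 8: issue MUL r5<-Mul1 // r0:Add2,r1:Mul2,r2:8,r3:9,r4:9,r5:Mul1
cycle 9: CDB Add2=17; stall // r0:17,r1:Mul2,r2:8,r3:9,r4:9,r5:Mul1
cycle 10: CDB Mul2=8; issue MUL r4<-Mul2 // r0:17,r1:8,r2:8,r3:9,r4:Mul2,r5:Mul1
cycle 11: stall // r0:17,r1:8,r2:8,r3:9,r4:Mul2,r5:Mul1
cycle 12: CDB Add1=0; stall // r0:17,r1:8,r2:8,r3:9,r4:Mul2,r5:Mul1
cycle 13: stall // r0:17,r1:8,r2:8,r3:9,r4:Mul2,r5:Mul1
cycle 14: CDB Mul2=72; issue MUL r1<-Mul2 // r0:17,r1:Mul2,r2:8,r3:9,r4:72,r5:Mul1
cycle 15: - // r0:17,r1:Mul2,r2:8,r3:9,r4:72,r5:Mul1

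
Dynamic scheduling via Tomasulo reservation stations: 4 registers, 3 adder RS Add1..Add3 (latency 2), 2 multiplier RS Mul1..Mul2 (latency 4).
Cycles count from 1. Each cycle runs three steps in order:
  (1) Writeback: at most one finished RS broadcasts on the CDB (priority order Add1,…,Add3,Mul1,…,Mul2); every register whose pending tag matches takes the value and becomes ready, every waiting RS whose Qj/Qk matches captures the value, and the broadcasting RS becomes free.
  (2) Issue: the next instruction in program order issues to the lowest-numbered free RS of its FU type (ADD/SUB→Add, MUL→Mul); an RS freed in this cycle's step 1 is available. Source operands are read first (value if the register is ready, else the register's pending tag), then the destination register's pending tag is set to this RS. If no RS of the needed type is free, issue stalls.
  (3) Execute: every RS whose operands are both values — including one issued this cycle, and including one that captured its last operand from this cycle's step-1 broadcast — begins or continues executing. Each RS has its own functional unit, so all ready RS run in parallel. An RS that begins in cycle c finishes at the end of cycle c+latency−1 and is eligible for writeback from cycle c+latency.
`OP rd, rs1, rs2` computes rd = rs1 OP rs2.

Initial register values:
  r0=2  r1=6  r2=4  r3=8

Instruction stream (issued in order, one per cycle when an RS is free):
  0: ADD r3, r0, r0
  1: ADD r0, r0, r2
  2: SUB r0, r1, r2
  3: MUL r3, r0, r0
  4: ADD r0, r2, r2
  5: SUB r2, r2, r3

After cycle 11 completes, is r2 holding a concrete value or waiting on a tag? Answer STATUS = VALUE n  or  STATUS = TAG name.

STATUS = VALUE 0

c1: issue ADD r3<-Add1 | r0:2,r1:6,r2:4,r3:Add1
c2: issue ADD r0<-Add2 | r0:Add2,r1:6,r2:4,r3:Add1
c3: CDB Add1=4; issue SUB r0<-Add1 | r0:Add1,r1:6,r2:4,r3:4
c4: CDB Add2=6; issue MUL r3<-Mul1 | r0:Add1,r1:6,r2:4,r3:Mul1
c5: CDB Add1=2; issue ADD r0<-Add1 | r0:Add1,r1:6,r2:4,r3:Mul1
c6: issue SUB r2<-Add2 | r0:Add1,r1:6,r2:Add2,r3:Mul1
c7: CDB Add1=8 | r0:8,r1:6,r2:Add2,r3:Mul1
c8: - | r0:8,r1:6,r2:Add2,r3:Mul1
c9: CDB Mul1=4 | r0:8,r1:6,r2:Add2,r3:4
c10: - | r0:8,r1:6,r2:Add2,r3:4
c11: CDB Add2=0 | r0:8,r1:6,r2:0,r3:4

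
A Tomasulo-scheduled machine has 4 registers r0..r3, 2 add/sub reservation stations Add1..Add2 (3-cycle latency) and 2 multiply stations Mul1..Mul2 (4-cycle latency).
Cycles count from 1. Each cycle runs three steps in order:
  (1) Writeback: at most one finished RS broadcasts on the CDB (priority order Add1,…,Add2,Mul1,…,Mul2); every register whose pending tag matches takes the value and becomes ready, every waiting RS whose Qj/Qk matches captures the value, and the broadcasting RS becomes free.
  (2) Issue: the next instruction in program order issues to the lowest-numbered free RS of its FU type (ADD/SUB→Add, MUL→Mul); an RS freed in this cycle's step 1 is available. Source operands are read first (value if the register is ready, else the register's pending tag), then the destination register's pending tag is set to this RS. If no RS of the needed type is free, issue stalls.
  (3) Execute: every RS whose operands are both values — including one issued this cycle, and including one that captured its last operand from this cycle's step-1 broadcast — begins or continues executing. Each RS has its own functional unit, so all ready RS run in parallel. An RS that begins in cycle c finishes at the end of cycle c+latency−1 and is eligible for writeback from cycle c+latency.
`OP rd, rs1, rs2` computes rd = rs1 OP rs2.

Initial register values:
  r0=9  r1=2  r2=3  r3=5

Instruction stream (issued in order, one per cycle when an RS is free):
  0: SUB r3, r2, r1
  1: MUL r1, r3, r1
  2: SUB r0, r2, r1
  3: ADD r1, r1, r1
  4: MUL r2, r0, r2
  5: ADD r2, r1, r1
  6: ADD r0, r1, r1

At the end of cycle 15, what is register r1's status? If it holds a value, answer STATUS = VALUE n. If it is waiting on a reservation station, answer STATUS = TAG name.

cycle 1: issue SUB r3<-Add1 // r0:9,r1:2,r2:3,r3:Add1
cycle 2: issue MUL r1<-Mul1 // r0:9,r1:Mul1,r2:3,r3:Add1
cycle 3: issue SUB r0<-Add2 // r0:Add2,r1:Mul1,r2:3,r3:Add1
cycle 4: CDB Add1=1; issue ADD r1<-Add1 // r0:Add2,r1:Add1,r2:3,r3:1
cycle 5: issue MUL r2<-Mul2 // r0:Add2,r1:Add1,r2:Mul2,r3:1
cycle 6: stall // r0:Add2,r1:Add1,r2:Mul2,r3:1
cycle 7: stall // r0:Add2,r1:Add1,r2:Mul2,r3:1
cycle 8: CDB Mul1=2; stall // r0:Add2,r1:Add1,r2:Mul2,r3:1
cycle 9: stall // r0:Add2,r1:Add1,r2:Mul2,r3:1
cycle 10: stall // r0:Add2,r1:Add1,r2:Mul2,r3:1
cycle 11: CDB Add1=4; issue ADD r2<-Add1 // r0:Add2,r1:4,r2:Add1,r3:1
cycle 12: CDB Add2=1; issue ADD r0<-Add2 // r0:Add2,r1:4,r2:Add1,r3:1
cycle 13: - // r0:Add2,r1:4,r2:Add1,r3:1
cycle 14: CDB Add1=8 // r0:Add2,r1:4,r2:8,r3:1
cycle 15: CDB Add2=8 // r0:8,r1:4,r2:8,r3:1

STATUS = VALUE 4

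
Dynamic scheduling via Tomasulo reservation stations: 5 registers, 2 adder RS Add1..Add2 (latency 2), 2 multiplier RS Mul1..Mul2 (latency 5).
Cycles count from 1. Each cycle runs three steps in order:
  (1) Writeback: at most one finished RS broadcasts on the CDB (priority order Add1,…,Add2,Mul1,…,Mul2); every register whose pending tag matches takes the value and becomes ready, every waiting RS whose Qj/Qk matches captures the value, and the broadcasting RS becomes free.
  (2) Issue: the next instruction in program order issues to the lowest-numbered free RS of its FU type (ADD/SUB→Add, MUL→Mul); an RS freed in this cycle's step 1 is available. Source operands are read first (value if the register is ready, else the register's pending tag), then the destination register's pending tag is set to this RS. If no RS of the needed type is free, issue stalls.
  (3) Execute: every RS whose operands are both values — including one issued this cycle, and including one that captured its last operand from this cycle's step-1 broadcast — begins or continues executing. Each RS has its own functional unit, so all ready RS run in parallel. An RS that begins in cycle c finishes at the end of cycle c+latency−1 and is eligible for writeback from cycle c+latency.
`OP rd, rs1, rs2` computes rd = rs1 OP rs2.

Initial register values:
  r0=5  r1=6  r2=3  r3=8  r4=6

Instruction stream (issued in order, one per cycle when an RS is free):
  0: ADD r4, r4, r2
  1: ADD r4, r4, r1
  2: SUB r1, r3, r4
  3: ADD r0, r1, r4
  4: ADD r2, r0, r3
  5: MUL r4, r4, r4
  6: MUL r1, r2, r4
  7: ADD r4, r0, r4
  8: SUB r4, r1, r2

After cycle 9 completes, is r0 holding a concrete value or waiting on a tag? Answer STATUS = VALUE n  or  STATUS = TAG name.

STATUS = VALUE 8

cycle 1: issue ADD r4<-Add1 // r0:5,r1:6,r2:3,r3:8,r4:Add1
cycle 2: issue ADD r4<-Add2 // r0:5,r1:6,r2:3,r3:8,r4:Add2
cycle 3: CDB Add1=9; issue SUB r1<-Add1 // r0:5,r1:Add1,r2:3,r3:8,r4:Add2
cycle 4: stall // r0:5,r1:Add1,r2:3,r3:8,r4:Add2
cycle 5: CDB Add2=15; issue ADD r0<-Add2 // r0:Add2,r1:Add1,r2:3,r3:8,r4:15
cycle 6: stall // r0:Add2,r1:Add1,r2:3,r3:8,r4:15
cycle 7: CDB Add1=-7; issue ADD r2<-Add1 // r0:Add2,r1:-7,r2:Add1,r3:8,r4:15
cycle 8: issue MUL r4<-Mul1 // r0:Add2,r1:-7,r2:Add1,r3:8,r4:Mul1
cycle 9: CDB Add2=8; issue MUL r1<-Mul2 // r0:8,r1:Mul2,r2:Add1,r3:8,r4:Mul1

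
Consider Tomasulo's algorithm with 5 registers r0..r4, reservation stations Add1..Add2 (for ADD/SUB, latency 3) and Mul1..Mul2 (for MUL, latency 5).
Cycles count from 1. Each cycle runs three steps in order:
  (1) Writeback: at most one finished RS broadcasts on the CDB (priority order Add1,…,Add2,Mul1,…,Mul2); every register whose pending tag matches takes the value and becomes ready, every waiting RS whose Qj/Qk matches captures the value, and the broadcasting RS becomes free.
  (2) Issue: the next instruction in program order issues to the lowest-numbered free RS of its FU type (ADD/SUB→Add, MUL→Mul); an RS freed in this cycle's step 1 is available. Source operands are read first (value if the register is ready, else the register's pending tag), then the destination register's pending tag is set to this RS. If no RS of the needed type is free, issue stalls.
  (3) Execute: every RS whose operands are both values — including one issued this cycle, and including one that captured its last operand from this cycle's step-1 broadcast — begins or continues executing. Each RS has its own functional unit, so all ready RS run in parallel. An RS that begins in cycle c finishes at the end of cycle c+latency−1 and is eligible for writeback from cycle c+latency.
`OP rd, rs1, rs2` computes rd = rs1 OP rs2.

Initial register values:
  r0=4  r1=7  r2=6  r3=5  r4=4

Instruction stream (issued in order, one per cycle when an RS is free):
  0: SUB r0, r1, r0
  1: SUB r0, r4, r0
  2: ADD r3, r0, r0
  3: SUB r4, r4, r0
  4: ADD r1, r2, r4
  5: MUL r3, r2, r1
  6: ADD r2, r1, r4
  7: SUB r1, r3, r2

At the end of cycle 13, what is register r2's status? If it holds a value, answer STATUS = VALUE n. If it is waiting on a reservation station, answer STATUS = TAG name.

  c1: issue SUB r0<-Add1  regs: r0:Add1,r1:7,r2:6,r3:5,r4:4
  c2: issue SUB r0<-Add2  regs: r0:Add2,r1:7,r2:6,r3:5,r4:4
  c3: stall  regs: r0:Add2,r1:7,r2:6,r3:5,r4:4
  c4: CDB Add1=3; issue ADD r3<-Add1  regs: r0:Add2,r1:7,r2:6,r3:Add1,r4:4
  c5: stall  regs: r0:Add2,r1:7,r2:6,r3:Add1,r4:4
  c6: stall  regs: r0:Add2,r1:7,r2:6,r3:Add1,r4:4
  c7: CDB Add2=1; issue SUB r4<-Add2  regs: r0:1,r1:7,r2:6,r3:Add1,r4:Add2
  c8: stall  regs: r0:1,r1:7,r2:6,r3:Add1,r4:Add2
  c9: stall  regs: r0:1,r1:7,r2:6,r3:Add1,r4:Add2
  c10: CDB Add1=2; issue ADD r1<-Add1  regs: r0:1,r1:Add1,r2:6,r3:2,r4:Add2
  c11: CDB Add2=3; issue MUL r3<-Mul1  regs: r0:1,r1:Add1,r2:6,r3:Mul1,r4:3
  c12: issue ADD r2<-Add2  regs: r0:1,r1:Add1,r2:Add2,r3:Mul1,r4:3
  c13: stall  regs: r0:1,r1:Add1,r2:Add2,r3:Mul1,r4:3

STATUS = TAG Add2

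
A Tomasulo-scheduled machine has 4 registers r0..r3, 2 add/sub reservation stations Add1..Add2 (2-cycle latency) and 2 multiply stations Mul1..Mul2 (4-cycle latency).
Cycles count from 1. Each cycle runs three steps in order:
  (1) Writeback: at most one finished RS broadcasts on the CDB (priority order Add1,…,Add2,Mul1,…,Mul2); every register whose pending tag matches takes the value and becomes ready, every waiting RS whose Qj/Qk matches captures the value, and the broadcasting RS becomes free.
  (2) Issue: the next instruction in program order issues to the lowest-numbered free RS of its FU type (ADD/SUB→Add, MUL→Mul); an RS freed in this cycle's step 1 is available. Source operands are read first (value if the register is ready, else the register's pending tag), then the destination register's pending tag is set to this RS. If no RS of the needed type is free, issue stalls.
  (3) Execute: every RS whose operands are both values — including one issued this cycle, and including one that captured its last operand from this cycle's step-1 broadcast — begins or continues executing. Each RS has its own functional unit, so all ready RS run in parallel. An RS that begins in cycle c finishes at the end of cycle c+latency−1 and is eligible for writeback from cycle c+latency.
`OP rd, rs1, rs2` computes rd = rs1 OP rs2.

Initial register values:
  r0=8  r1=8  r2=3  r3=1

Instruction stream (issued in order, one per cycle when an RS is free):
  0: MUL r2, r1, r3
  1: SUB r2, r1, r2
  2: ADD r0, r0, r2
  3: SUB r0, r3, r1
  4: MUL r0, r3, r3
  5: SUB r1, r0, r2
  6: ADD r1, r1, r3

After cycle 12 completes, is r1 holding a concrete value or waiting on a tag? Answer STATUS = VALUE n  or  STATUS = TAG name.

  c1: issue MUL r2<-Mul1  regs: r0:8,r1:8,r2:Mul1,r3:1
  c2: issue SUB r2<-Add1  regs: r0:8,r1:8,r2:Add1,r3:1
  c3: issue ADD r0<-Add2  regs: r0:Add2,r1:8,r2:Add1,r3:1
  c4: stall  regs: r0:Add2,r1:8,r2:Add1,r3:1
  c5: CDB Mul1=8; stall  regs: r0:Add2,r1:8,r2:Add1,r3:1
  c6: stall  regs: r0:Add2,r1:8,r2:Add1,r3:1
  c7: CDB Add1=0; issue SUB r0<-Add1  regs: r0:Add1,r1:8,r2:0,r3:1
  c8: issue MUL r0<-Mul1  regs: r0:Mul1,r1:8,r2:0,r3:1
  c9: CDB Add1=-7; issue SUB r1<-Add1  regs: r0:Mul1,r1:Add1,r2:0,r3:1
  c10: CDB Add2=8; issue ADD r1<-Add2  regs: r0:Mul1,r1:Add2,r2:0,r3:1
  c11: -  regs: r0:Mul1,r1:Add2,r2:0,r3:1
  c12: CDB Mul1=1  regs: r0:1,r1:Add2,r2:0,r3:1

STATUS = TAG Add2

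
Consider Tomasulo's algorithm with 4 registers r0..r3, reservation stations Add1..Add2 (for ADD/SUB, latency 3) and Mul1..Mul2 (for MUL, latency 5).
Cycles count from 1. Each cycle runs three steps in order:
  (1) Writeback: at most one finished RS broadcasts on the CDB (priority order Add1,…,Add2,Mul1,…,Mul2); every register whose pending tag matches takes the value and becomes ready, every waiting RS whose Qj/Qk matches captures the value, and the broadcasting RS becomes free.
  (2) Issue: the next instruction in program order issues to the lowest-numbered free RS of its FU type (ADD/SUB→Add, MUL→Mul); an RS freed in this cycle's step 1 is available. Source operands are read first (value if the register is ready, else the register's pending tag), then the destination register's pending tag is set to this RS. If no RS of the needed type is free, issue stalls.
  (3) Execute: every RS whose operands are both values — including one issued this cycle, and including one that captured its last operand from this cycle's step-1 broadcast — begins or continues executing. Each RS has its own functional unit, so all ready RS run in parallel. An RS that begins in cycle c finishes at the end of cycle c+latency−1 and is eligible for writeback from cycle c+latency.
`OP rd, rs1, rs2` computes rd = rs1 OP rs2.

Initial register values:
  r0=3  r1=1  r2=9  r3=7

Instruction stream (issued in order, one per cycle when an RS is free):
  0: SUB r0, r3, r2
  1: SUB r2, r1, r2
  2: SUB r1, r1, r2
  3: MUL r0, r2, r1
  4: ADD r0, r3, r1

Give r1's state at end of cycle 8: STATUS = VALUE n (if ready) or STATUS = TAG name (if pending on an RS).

STATUS = VALUE 9

  c1: issue SUB r0<-Add1  regs: r0:Add1,r1:1,r2:9,r3:7
  c2: issue SUB r2<-Add2  regs: r0:Add1,r1:1,r2:Add2,r3:7
  c3: stall  regs: r0:Add1,r1:1,r2:Add2,r3:7
  c4: CDB Add1=-2; issue SUB r1<-Add1  regs: r0:-2,r1:Add1,r2:Add2,r3:7
  c5: CDB Add2=-8; issue MUL r0<-Mul1  regs: r0:Mul1,r1:Add1,r2:-8,r3:7
  c6: issue ADD r0<-Add2  regs: r0:Add2,r1:Add1,r2:-8,r3:7
  c7: -  regs: r0:Add2,r1:Add1,r2:-8,r3:7
  c8: CDB Add1=9  regs: r0:Add2,r1:9,r2:-8,r3:7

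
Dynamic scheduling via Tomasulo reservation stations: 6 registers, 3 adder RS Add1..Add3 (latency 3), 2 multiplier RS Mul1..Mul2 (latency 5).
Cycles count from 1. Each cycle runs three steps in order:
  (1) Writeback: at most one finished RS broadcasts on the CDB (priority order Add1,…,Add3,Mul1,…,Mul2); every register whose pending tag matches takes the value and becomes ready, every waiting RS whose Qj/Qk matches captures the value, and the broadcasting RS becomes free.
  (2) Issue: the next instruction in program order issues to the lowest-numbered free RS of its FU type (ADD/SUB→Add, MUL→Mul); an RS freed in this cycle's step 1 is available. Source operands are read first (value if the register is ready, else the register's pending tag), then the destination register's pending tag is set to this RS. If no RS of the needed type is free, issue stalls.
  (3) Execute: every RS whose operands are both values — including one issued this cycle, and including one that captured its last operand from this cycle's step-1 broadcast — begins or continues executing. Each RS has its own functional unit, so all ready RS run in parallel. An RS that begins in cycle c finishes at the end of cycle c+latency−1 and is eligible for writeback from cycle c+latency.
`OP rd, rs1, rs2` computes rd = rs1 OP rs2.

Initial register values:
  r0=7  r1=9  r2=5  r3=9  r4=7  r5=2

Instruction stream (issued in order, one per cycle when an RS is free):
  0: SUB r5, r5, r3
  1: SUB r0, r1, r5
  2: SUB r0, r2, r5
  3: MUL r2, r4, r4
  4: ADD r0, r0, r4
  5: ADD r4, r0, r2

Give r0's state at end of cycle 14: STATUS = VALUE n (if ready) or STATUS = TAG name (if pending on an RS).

STATUS = VALUE 19

  c1: issue SUB r5<-Add1  regs: r0:7,r1:9,r2:5,r3:9,r4:7,r5:Add1
  c2: issue SUB r0<-Add2  regs: r0:Add2,r1:9,r2:5,r3:9,r4:7,r5:Add1
  c3: issue SUB r0<-Add3  regs: r0:Add3,r1:9,r2:5,r3:9,r4:7,r5:Add1
  c4: CDB Add1=-7; issue MUL r2<-Mul1  regs: r0:Add3,r1:9,r2:Mul1,r3:9,r4:7,r5:-7
  c5: issue ADD r0<-Add1  regs: r0:Add1,r1:9,r2:Mul1,r3:9,r4:7,r5:-7
  c6: stall  regs: r0:Add1,r1:9,r2:Mul1,r3:9,r4:7,r5:-7
  c7: CDB Add2=16; issue ADD r4<-Add2  regs: r0:Add1,r1:9,r2:Mul1,r3:9,r4:Add2,r5:-7
  c8: CDB Add3=12  regs: r0:Add1,r1:9,r2:Mul1,r3:9,r4:Add2,r5:-7
  c9: CDB Mul1=49  regs: r0:Add1,r1:9,r2:49,r3:9,r4:Add2,r5:-7
  c10: -  regs: r0:Add1,r1:9,r2:49,r3:9,r4:Add2,r5:-7
  c11: CDB Add1=19  regs: r0:19,r1:9,r2:49,r3:9,r4:Add2,r5:-7
  c12: -  regs: r0:19,r1:9,r2:49,r3:9,r4:Add2,r5:-7
  c13: -  regs: r0:19,r1:9,r2:49,r3:9,r4:Add2,r5:-7
  c14: CDB Add2=68  regs: r0:19,r1:9,r2:49,r3:9,r4:68,r5:-7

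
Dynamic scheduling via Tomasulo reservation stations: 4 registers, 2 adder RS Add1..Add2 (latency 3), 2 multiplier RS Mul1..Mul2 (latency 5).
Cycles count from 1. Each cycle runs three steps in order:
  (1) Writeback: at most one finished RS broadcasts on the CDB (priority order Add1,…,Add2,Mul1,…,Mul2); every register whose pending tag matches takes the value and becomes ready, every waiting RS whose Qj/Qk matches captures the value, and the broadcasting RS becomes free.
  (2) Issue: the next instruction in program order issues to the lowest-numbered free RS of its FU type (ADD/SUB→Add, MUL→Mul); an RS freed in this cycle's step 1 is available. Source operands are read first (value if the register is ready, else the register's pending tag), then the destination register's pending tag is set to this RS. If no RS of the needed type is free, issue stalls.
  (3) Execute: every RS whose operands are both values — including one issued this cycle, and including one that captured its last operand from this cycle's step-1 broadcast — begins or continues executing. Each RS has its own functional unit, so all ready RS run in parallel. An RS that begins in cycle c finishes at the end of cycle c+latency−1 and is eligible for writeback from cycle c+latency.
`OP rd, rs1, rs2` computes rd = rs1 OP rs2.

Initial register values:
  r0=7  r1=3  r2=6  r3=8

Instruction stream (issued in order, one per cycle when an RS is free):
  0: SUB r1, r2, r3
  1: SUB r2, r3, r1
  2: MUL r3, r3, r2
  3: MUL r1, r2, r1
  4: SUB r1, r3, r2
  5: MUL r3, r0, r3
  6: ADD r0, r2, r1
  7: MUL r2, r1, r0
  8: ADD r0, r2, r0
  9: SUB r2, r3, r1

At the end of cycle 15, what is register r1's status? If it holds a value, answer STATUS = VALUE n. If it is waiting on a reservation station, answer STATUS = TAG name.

  c1: issue SUB r1<-Add1  regs: r0:7,r1:Add1,r2:6,r3:8
  c2: issue SUB r2<-Add2  regs: r0:7,r1:Add1,r2:Add2,r3:8
  c3: issue MUL r3<-Mul1  regs: r0:7,r1:Add1,r2:Add2,r3:Mul1
  c4: CDB Add1=-2; issue MUL r1<-Mul2  regs: r0:7,r1:Mul2,r2:Add2,r3:Mul1
  c5: issue SUB r1<-Add1  regs: r0:7,r1:Add1,r2:Add2,r3:Mul1
  c6: stall  regs: r0:7,r1:Add1,r2:Add2,r3:Mul1
  c7: CDB Add2=10; stall  regs: r0:7,r1:Add1,r2:10,r3:Mul1
  c8: stall  regs: r0:7,r1:Add1,r2:10,r3:Mul1
  c9: stall  regs: r0:7,r1:Add1,r2:10,r3:Mul1
  c10: stall  regs: r0:7,r1:Add1,r2:10,r3:Mul1
  c11: stall  regs: r0:7,r1:Add1,r2:10,r3:Mul1
  c12: CDB Mul1=80; issue MUL r3<-Mul1  regs: r0:7,r1:Add1,r2:10,r3:Mul1
  c13: CDB Mul2=-20; issue ADD r0<-Add2  regs: r0:Add2,r1:Add1,r2:10,r3:Mul1
  c14: issue MUL r2<-Mul2  regs: r0:Add2,r1:Add1,r2:Mul2,r3:Mul1
  c15: CDB Add1=70; issue ADD r0<-Add1  regs: r0:Add1,r1:70,r2:Mul2,r3:Mul1

STATUS = VALUE 70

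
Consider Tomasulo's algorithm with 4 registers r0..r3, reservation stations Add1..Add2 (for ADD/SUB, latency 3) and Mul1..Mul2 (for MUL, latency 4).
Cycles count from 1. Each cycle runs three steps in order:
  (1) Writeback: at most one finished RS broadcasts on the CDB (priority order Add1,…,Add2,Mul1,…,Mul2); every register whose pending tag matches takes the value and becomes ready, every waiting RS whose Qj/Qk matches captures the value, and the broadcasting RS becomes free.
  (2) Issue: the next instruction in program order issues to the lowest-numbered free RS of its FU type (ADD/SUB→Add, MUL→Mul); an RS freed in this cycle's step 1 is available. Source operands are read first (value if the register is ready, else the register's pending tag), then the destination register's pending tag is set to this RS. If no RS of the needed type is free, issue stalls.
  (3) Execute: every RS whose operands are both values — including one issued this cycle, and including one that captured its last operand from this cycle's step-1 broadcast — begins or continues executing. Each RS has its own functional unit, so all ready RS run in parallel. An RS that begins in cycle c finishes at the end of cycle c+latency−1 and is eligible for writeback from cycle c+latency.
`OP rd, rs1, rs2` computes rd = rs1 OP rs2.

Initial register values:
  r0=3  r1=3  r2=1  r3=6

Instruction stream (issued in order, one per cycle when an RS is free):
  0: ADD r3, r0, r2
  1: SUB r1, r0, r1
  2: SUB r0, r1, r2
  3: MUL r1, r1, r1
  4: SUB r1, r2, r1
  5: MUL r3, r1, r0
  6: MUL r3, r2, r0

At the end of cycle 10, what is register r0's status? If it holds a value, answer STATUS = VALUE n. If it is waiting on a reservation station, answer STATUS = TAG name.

c1: issue ADD r3<-Add1 | r0:3,r1:3,r2:1,r3:Add1
c2: issue SUB r1<-Add2 | r0:3,r1:Add2,r2:1,r3:Add1
c3: stall | r0:3,r1:Add2,r2:1,r3:Add1
c4: CDB Add1=4; issue SUB r0<-Add1 | r0:Add1,r1:Add2,r2:1,r3:4
c5: CDB Add2=0; issue MUL r1<-Mul1 | r0:Add1,r1:Mul1,r2:1,r3:4
c6: issue SUB r1<-Add2 | r0:Add1,r1:Add2,r2:1,r3:4
c7: issue MUL r3<-Mul2 | r0:Add1,r1:Add2,r2:1,r3:Mul2
c8: CDB Add1=-1; stall | r0:-1,r1:Add2,r2:1,r3:Mul2
c9: CDB Mul1=0; issue MUL r3<-Mul1 | r0:-1,r1:Add2,r2:1,r3:Mul1
c10: - | r0:-1,r1:Add2,r2:1,r3:Mul1

STATUS = VALUE -1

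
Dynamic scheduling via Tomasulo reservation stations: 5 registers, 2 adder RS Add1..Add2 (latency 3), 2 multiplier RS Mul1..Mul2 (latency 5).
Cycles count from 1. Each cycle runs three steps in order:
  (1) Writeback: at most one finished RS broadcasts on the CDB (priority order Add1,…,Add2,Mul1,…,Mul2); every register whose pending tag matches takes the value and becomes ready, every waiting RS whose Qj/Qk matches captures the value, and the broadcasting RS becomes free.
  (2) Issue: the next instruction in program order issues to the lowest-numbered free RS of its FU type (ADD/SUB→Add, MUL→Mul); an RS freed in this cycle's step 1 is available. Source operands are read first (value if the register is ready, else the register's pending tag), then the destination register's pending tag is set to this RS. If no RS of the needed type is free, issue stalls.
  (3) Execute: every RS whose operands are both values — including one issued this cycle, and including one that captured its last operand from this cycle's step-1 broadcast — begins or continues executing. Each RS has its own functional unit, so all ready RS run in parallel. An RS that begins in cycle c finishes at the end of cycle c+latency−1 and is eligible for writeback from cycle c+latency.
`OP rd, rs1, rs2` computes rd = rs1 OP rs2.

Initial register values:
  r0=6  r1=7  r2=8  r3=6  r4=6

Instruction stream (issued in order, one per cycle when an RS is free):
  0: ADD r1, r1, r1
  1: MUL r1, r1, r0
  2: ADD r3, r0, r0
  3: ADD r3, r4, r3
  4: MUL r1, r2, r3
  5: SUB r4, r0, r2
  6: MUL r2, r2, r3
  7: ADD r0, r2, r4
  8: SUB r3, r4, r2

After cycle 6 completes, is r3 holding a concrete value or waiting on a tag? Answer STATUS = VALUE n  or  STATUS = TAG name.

c1: issue ADD r1<-Add1 | r0:6,r1:Add1,r2:8,r3:6,r4:6
c2: issue MUL r1<-Mul1 | r0:6,r1:Mul1,r2:8,r3:6,r4:6
c3: issue ADD r3<-Add2 | r0:6,r1:Mul1,r2:8,r3:Add2,r4:6
c4: CDB Add1=14; issue ADD r3<-Add1 | r0:6,r1:Mul1,r2:8,r3:Add1,r4:6
c5: issue MUL r1<-Mul2 | r0:6,r1:Mul2,r2:8,r3:Add1,r4:6
c6: CDB Add2=12; issue SUB r4<-Add2 | r0:6,r1:Mul2,r2:8,r3:Add1,r4:Add2

STATUS = TAG Add1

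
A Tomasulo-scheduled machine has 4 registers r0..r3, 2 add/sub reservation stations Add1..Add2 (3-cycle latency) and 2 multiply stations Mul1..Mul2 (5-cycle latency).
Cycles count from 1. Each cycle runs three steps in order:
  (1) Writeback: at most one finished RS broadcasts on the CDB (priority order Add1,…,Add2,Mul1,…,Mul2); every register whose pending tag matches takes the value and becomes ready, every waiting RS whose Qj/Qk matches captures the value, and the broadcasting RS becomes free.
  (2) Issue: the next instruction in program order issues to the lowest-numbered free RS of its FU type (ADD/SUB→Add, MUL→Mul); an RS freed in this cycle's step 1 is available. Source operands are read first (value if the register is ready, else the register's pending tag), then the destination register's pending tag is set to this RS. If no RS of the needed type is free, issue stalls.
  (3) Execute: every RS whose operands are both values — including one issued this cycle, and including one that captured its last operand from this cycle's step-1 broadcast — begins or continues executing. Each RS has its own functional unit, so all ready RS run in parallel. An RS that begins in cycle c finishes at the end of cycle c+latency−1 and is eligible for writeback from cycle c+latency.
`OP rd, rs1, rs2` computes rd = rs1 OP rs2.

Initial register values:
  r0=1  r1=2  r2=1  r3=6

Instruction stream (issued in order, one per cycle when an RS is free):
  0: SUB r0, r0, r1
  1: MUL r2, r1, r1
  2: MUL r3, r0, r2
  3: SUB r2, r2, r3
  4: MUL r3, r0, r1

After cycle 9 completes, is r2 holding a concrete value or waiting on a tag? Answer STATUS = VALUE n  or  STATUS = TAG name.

  c1: issue SUB r0<-Add1  regs: r0:Add1,r1:2,r2:1,r3:6
  c2: issue MUL r2<-Mul1  regs: r0:Add1,r1:2,r2:Mul1,r3:6
  c3: issue MUL r3<-Mul2  regs: r0:Add1,r1:2,r2:Mul1,r3:Mul2
  c4: CDB Add1=-1; issue SUB r2<-Add1  regs: r0:-1,r1:2,r2:Add1,r3:Mul2
  c5: stall  regs: r0:-1,r1:2,r2:Add1,r3:Mul2
  c6: stall  regs: r0:-1,r1:2,r2:Add1,r3:Mul2
  c7: CDB Mul1=4; issue MUL r3<-Mul1  regs: r0:-1,r1:2,r2:Add1,r3:Mul1
  c8: -  regs: r0:-1,r1:2,r2:Add1,r3:Mul1
  c9: -  regs: r0:-1,r1:2,r2:Add1,r3:Mul1

STATUS = TAG Add1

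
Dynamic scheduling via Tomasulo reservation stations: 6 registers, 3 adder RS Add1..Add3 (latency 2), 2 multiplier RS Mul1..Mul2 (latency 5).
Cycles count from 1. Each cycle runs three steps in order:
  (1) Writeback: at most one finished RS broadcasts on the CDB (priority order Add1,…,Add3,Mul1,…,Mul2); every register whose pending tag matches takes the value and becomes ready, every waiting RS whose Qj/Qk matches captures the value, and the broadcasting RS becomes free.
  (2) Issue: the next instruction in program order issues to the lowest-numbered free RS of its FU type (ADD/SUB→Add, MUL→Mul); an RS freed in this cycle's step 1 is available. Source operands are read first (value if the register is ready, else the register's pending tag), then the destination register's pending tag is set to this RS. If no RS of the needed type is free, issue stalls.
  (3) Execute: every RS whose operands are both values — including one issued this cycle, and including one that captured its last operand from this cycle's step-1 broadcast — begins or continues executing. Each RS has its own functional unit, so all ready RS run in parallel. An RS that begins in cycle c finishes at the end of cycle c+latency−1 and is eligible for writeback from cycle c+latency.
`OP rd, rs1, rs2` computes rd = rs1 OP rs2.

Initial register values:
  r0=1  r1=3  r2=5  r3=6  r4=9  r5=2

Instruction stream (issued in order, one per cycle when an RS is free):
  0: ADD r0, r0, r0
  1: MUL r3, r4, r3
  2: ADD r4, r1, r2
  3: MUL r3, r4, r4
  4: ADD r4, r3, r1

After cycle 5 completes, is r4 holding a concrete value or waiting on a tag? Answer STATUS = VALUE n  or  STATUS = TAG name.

STATUS = TAG Add1

  c1: issue ADD r0<-Add1  regs: r0:Add1,r1:3,r2:5,r3:6,r4:9,r5:2
  c2: issue MUL r3<-Mul1  regs: r0:Add1,r1:3,r2:5,r3:Mul1,r4:9,r5:2
  c3: CDB Add1=2; issue ADD r4<-Add1  regs: r0:2,r1:3,r2:5,r3:Mul1,r4:Add1,r5:2
  c4: issue MUL r3<-Mul2  regs: r0:2,r1:3,r2:5,r3:Mul2,r4:Add1,r5:2
  c5: CDB Add1=8; issue ADD r4<-Add1  regs: r0:2,r1:3,r2:5,r3:Mul2,r4:Add1,r5:2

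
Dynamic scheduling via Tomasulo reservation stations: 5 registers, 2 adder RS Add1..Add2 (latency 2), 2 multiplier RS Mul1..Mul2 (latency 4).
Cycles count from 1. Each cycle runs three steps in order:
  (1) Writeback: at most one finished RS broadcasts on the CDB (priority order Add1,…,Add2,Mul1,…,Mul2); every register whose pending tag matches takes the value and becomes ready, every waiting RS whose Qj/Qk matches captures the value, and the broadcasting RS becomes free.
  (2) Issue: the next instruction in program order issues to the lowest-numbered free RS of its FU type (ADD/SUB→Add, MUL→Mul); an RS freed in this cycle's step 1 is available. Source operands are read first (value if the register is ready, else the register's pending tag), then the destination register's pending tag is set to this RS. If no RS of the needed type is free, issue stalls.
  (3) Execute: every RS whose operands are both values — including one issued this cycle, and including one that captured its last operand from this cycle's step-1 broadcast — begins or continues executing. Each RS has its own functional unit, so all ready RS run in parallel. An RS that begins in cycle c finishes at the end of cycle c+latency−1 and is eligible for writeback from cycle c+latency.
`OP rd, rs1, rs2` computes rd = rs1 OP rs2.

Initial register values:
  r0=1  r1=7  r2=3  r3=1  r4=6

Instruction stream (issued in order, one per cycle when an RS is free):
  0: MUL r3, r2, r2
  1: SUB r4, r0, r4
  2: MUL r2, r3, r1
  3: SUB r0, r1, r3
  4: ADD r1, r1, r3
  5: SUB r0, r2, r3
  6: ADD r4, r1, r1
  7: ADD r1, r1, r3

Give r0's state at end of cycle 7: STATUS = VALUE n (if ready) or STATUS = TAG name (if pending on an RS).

c1: issue MUL r3<-Mul1 | r0:1,r1:7,r2:3,r3:Mul1,r4:6
c2: issue SUB r4<-Add1 | r0:1,r1:7,r2:3,r3:Mul1,r4:Add1
c3: issue MUL r2<-Mul2 | r0:1,r1:7,r2:Mul2,r3:Mul1,r4:Add1
c4: CDB Add1=-5; issue SUB r0<-Add1 | r0:Add1,r1:7,r2:Mul2,r3:Mul1,r4:-5
c5: CDB Mul1=9; issue ADD r1<-Add2 | r0:Add1,r1:Add2,r2:Mul2,r3:9,r4:-5
c6: stall | r0:Add1,r1:Add2,r2:Mul2,r3:9,r4:-5
c7: CDB Add1=-2; issue SUB r0<-Add1 | r0:Add1,r1:Add2,r2:Mul2,r3:9,r4:-5

STATUS = TAG Add1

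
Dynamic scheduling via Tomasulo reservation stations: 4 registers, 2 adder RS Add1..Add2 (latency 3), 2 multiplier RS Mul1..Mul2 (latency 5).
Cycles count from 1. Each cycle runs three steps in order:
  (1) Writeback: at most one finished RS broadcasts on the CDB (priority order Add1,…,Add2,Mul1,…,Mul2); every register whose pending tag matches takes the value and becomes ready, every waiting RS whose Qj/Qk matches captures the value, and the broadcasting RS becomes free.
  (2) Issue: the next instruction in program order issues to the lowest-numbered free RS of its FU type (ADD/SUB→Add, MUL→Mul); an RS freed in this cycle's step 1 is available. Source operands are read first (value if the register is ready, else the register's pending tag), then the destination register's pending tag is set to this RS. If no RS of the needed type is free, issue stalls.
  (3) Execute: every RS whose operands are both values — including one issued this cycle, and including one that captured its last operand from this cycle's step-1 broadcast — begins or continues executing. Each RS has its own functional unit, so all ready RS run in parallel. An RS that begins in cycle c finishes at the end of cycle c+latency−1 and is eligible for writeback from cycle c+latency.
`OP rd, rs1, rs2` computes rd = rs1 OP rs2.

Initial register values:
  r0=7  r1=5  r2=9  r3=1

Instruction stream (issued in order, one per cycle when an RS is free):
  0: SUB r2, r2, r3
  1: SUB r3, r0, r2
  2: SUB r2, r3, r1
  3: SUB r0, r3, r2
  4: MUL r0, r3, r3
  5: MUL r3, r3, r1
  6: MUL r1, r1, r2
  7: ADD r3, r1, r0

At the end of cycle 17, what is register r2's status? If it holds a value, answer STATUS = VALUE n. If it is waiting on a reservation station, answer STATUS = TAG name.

STATUS = VALUE -6

cycle 1: issue SUB r2<-Add1 // r0:7,r1:5,r2:Add1,r3:1
cycle 2: issue SUB r3<-Add2 // r0:7,r1:5,r2:Add1,r3:Add2
cycle 3: stall // r0:7,r1:5,r2:Add1,r3:Add2
cycle 4: CDB Add1=8; issue SUB r2<-Add1 // r0:7,r1:5,r2:Add1,r3:Add2
cycle 5: stall // r0:7,r1:5,r2:Add1,r3:Add2
cycle 6: stall // r0:7,r1:5,r2:Add1,r3:Add2
cycle 7: CDB Add2=-1; issue SUB r0<-Add2 // r0:Add2,r1:5,r2:Add1,r3:-1
cycle 8: issue MUL r0<-Mul1 // r0:Mul1,r1:5,r2:Add1,r3:-1
cycle 9: issue MUL r3<-Mul2 // r0:Mul1,r1:5,r2:Add1,r3:Mul2
cycle 10: CDB Add1=-6; stall // r0:Mul1,r1:5,r2:-6,r3:Mul2
cycle 11: stall // r0:Mul1,r1:5,r2:-6,r3:Mul2
cycle 12: stall // r0:Mul1,r1:5,r2:-6,r3:Mul2
cycle 13: CDB Add2=5; stall // r0:Mul1,r1:5,r2:-6,r3:Mul2
cycle 14: CDB Mul1=1; issue MUL r1<-Mul1 // r0:1,r1:Mul1,r2:-6,r3:Mul2
cycle 15: CDB Mul2=-5; issue ADD r3<-Add1 // r0:1,r1:Mul1,r2:-6,r3:Add1
cycle 16: - // r0:1,r1:Mul1,r2:-6,r3:Add1
cycle 17: - // r0:1,r1:Mul1,r2:-6,r3:Add1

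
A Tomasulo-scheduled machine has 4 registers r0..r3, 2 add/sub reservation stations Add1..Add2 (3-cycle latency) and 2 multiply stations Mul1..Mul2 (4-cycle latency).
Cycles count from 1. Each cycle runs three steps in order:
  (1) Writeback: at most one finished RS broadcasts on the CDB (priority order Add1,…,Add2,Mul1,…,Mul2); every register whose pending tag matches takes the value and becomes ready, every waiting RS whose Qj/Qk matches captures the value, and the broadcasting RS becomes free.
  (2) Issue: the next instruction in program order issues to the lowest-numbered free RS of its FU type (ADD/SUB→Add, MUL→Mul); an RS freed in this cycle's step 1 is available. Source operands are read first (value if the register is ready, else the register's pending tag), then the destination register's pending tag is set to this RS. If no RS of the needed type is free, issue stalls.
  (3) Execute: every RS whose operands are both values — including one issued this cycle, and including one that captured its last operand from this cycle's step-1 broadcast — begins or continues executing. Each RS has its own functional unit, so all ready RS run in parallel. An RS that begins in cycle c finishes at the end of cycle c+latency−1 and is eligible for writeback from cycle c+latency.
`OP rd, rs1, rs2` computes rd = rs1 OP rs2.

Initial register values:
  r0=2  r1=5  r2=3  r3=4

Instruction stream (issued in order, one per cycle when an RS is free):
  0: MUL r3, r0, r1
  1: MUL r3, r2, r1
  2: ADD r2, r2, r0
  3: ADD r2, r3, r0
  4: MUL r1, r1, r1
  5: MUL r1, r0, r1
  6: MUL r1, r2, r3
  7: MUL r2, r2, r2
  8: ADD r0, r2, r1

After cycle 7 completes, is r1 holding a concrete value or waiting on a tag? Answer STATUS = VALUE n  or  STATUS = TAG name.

STATUS = TAG Mul2

cycle 1: issue MUL r3<-Mul1 // r0:2,r1:5,r2:3,r3:Mul1
cycle 2: issue MUL r3<-Mul2 // r0:2,r1:5,r2:3,r3:Mul2
cycle 3: issue ADD r2<-Add1 // r0:2,r1:5,r2:Add1,r3:Mul2
cycle 4: issue ADD r2<-Add2 // r0:2,r1:5,r2:Add2,r3:Mul2
cycle 5: CDB Mul1=10; issue MUL r1<-Mul1 // r0:2,r1:Mul1,r2:Add2,r3:Mul2
cycle 6: CDB Add1=5; stall // r0:2,r1:Mul1,r2:Add2,r3:Mul2
cycle 7: CDB Mul2=15; issue MUL r1<-Mul2 // r0:2,r1:Mul2,r2:Add2,r3:15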